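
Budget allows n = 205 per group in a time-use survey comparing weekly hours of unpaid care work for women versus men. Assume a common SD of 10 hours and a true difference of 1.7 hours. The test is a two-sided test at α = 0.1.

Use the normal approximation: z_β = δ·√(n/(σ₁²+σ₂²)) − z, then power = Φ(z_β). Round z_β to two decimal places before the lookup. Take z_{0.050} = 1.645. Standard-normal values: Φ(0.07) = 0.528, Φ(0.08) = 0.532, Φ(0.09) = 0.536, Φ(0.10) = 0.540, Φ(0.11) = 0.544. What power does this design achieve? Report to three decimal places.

Power ≈ 0.532

z_β = δ·√(n/(σ₁²+σ₂²)) − z_{α/2}
    = 1.7 · √(205/200) − 1.645
    = 1.7 · 1.01242 − 1.645
    = 1.7211 − 1.645 = 0.0761 → 0.08
Power = Φ(0.08) = 0.532.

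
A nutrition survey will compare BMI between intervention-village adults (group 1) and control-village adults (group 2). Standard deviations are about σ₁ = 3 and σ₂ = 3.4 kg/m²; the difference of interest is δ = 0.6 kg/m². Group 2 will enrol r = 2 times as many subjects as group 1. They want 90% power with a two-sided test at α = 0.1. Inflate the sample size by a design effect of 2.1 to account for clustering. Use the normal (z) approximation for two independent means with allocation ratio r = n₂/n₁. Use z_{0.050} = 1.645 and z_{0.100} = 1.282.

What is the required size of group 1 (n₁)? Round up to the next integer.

n₁ = (z_{α/2} + z_β)² · (σ₁² + σ₂²/r) / δ²
   = (1.645 + 1.282)² · (3² + 3.4²/2) / 0.6²
   = 8.5673 · (9 + 5.78) / 0.36
   = 8.5673 · 14.78 / 0.36
   = 351.74
Design effect: 2.1 × 351.74 = 738.65.
Round up → n₁ = 739; n₂ = r·n₁ = 2 × 739 = 1478.

n₁ = 739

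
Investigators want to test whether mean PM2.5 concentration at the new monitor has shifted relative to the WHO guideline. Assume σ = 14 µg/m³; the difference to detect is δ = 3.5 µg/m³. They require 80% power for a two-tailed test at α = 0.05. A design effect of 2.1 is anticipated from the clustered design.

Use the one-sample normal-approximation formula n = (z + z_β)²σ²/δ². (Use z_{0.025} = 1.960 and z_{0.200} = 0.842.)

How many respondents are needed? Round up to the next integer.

n = (z_{α/2} + z_β)² · σ² / δ²
  = (1.960 + 0.842)² · 14² / 3.5²
  = 7.8512 · 196 / 12.25
  = 125.62
Design effect: 2.1 × 125.62 = 263.80.
Round up → n = 264.

n = 264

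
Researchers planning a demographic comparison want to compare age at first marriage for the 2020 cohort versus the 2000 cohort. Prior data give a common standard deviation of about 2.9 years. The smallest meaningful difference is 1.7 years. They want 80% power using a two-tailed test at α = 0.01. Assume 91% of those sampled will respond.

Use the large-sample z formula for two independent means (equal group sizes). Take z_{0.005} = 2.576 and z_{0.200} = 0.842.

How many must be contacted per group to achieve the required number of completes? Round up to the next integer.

n = (z_{α/2} + z_β)² · (σ₁² + σ₂²) / δ²
  = (2.576 + 0.842)² · (2·2.9² = 16.82) / 1.7²
  = 11.6827 · 16.82 / 2.89
  = 67.99
Adjust for 91% response: 67.99 / 0.91 = 74.72.
Round up → n = 75 per group.

n = 75 per group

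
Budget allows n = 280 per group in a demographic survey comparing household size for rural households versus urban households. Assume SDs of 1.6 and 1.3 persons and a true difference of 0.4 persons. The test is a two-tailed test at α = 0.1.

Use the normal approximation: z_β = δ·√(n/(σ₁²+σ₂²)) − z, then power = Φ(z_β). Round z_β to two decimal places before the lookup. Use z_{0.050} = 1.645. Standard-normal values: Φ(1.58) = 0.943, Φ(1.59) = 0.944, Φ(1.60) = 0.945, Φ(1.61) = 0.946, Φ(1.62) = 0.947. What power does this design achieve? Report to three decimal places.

z_β = δ·√(n/(σ₁²+σ₂²)) − z_{α/2}
    = 0.4 · √(280/4.25) − 1.645
    = 0.4 · 8.11679 − 1.645
    = 3.2467 − 1.645 = 1.6017 → 1.60
Power = Φ(1.60) = 0.945.

Power ≈ 0.945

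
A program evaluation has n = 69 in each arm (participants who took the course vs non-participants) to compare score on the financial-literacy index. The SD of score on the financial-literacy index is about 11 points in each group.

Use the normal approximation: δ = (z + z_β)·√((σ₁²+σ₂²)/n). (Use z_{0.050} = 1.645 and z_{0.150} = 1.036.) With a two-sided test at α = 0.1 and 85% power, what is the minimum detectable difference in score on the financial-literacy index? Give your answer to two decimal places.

Minimum detectable difference ≈ 5.02 points

δ = (z_{α/2} + z_β) · √((σ₁²+σ₂²)/n)
  = (1.645 + 1.036) · √(242/69)
  = 2.681 · √3.5072
  = 2.681 · 1.8728
  = 5.0209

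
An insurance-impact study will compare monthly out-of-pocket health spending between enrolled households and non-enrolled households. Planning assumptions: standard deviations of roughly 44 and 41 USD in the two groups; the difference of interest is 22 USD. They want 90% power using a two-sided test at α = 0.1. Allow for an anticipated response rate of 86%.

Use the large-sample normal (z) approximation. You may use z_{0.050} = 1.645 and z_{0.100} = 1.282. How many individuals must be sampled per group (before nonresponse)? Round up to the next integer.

n = (z_{α/2} + z_β)² · (σ₁² + σ₂²) / δ²
  = (1.645 + 1.282)² · (44² + 41² = 3617) / 22²
  = 8.5673 · 3617 / 484
  = 64.02
Adjust for 86% response: 64.02 / 0.86 = 74.45.
Round up → n = 75 per group.

n = 75 per group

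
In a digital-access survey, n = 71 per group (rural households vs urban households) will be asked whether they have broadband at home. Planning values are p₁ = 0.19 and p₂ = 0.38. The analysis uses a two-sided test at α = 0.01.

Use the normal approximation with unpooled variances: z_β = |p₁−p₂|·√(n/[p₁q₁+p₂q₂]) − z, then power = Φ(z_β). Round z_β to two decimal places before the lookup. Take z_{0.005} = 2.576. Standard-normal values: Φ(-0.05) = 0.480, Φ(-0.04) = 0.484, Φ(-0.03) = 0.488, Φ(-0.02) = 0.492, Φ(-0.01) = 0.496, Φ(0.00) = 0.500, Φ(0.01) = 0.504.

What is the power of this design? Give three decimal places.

Power ≈ 0.496

z_β = |p₁−p₂|·√(n/[p₁q₁+p₂q₂]) − z_{α/2}
    = 0.19 · √(71/0.3895) − 2.576
    = 0.19 · 13.5013 − 2.576
    = 2.5652 − 2.576 = -0.0108 → -0.01
Power = Φ(-0.01) = 0.496.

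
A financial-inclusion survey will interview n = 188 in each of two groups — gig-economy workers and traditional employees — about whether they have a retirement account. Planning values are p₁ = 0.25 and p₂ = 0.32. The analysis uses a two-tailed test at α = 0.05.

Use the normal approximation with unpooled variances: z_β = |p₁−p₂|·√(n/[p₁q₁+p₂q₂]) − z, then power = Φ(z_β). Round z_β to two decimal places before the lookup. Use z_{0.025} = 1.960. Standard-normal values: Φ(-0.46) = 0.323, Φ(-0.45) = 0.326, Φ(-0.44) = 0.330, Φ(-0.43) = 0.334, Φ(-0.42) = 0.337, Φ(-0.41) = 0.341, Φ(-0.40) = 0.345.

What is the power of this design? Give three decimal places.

z_β = |p₁−p₂|·√(n/[p₁q₁+p₂q₂]) − z_{α/2}
    = 0.07 · √(188/0.4051) − 1.960
    = 0.07 · 21.5426 − 1.960
    = 1.5080 − 1.960 = -0.4520 → -0.45
Power = Φ(-0.45) = 0.326.

Power ≈ 0.326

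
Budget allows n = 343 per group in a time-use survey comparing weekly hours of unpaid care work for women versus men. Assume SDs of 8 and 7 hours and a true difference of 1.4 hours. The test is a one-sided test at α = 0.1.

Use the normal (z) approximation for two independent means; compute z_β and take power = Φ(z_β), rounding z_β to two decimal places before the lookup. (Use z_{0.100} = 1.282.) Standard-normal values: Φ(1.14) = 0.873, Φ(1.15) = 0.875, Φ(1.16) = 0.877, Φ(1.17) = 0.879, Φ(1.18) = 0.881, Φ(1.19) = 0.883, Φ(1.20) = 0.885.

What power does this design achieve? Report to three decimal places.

Power ≈ 0.877

z_β = δ·√(n/(σ₁²+σ₂²)) − z_α
    = 1.4 · √(343/113) − 1.282
    = 1.4 · 1.74224 − 1.282
    = 2.4391 − 1.282 = 1.1571 → 1.16
Power = Φ(1.16) = 0.877.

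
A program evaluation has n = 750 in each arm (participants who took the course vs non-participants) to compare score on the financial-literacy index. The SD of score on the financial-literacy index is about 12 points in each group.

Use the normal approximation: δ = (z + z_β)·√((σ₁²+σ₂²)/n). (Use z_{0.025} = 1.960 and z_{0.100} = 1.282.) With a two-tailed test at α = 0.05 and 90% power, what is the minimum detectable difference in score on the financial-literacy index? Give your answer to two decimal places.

Minimum detectable difference ≈ 2.01 points

δ = (z_{α/2} + z_β) · √((σ₁²+σ₂²)/n)
  = (1.960 + 1.282) · √(288/750)
  = 3.242 · √0.384
  = 3.242 · 0.6197
  = 2.0090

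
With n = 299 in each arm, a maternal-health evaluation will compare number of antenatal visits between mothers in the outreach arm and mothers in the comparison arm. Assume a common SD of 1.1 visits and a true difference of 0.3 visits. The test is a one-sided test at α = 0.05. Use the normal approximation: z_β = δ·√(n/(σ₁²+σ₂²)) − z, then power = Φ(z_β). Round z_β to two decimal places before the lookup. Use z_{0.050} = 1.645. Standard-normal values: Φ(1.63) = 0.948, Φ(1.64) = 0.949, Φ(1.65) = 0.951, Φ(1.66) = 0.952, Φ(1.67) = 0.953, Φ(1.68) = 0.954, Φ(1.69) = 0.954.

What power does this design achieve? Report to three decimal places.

Power ≈ 0.954

z_β = δ·√(n/(σ₁²+σ₂²)) − z_α
    = 0.3 · √(299/2.42) − 1.645
    = 0.3 · 11.11547 − 1.645
    = 3.3346 − 1.645 = 1.6896 → 1.69
Power = Φ(1.69) = 0.954.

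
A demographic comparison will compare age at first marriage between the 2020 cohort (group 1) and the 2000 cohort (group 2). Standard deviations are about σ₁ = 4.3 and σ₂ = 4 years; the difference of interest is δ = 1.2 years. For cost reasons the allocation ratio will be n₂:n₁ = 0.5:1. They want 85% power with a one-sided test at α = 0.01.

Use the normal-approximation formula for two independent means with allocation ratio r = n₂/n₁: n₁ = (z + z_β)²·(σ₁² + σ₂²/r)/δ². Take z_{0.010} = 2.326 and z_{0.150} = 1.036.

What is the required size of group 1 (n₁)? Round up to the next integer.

n₁ = 397

n₁ = (z_α + z_β)² · (σ₁² + σ₂²/r) / δ²
   = (2.326 + 1.036)² · (4.3² + 4²/0.5) / 1.2²
   = 11.3030 · (18.49 + 32) / 1.44
   = 11.3030 · 50.49 / 1.44
   = 396.31
Round up → n₁ = 397; n₂ = r·n₁ = 0.5 × 397 = 199.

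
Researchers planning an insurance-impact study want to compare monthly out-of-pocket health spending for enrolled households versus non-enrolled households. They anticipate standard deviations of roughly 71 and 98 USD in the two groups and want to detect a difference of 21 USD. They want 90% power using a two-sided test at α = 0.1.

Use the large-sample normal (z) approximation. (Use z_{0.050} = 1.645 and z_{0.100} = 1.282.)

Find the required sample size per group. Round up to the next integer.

n = 285 per group

n = (z_{α/2} + z_β)² · (σ₁² + σ₂²) / δ²
  = (1.645 + 1.282)² · (71² + 98² = 14645) / 21²
  = 8.5673 · 14645 / 441
  = 284.51
Round up → n = 285 per group.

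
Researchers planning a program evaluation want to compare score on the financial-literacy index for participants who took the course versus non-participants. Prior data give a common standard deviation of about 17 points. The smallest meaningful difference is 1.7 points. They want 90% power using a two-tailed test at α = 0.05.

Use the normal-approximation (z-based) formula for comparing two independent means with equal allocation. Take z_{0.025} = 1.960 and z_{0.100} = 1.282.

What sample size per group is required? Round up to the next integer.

n = 2103 per group

n = (z_{α/2} + z_β)² · (σ₁² + σ₂²) / δ²
  = (1.960 + 1.282)² · (2·17² = 578) / 1.7²
  = 10.5106 · 578 / 2.89
  = 2102.11
Round up → n = 2103 per group.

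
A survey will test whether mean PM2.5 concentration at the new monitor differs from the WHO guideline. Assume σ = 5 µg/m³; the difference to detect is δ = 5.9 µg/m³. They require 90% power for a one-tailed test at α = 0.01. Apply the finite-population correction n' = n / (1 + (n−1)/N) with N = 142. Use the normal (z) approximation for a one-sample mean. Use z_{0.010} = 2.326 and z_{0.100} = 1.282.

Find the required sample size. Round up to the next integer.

n = 9

n = (z_α + z_β)² · σ² / δ²
  = (2.326 + 1.282)² · 5² / 5.9²
  = 13.0177 · 25 / 34.81
  = 9.35
Finite-population correction (N = 142): 9.35 / (1 + (9.35 − 1)/142) = 8.83.
Round up → n = 9.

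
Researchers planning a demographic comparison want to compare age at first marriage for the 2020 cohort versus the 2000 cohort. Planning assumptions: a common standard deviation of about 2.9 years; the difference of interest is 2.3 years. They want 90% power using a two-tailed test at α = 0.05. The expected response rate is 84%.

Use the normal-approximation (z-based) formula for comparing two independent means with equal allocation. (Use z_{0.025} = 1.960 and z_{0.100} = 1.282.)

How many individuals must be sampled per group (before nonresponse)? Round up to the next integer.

n = (z_{α/2} + z_β)² · (σ₁² + σ₂²) / δ²
  = (1.960 + 1.282)² · (2·2.9² = 16.82) / 2.3²
  = 10.5106 · 16.82 / 5.29
  = 33.42
Adjust for 84% response: 33.42 / 0.84 = 39.78.
Round up → n = 40 per group.

n = 40 per group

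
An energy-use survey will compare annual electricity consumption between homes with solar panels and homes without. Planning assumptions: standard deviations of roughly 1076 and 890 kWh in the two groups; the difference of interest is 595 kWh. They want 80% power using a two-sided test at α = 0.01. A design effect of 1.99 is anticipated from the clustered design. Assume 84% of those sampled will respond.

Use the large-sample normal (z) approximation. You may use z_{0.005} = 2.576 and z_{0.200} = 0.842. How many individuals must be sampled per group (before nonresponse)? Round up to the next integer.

n = (z_{α/2} + z_β)² · (σ₁² + σ₂²) / δ²
  = (2.576 + 0.842)² · (1076² + 890² = 1949876) / 595²
  = 11.6827 · 1949876 / 354025
  = 64.35
Design effect: 1.99 × 64.35 = 128.05.
Adjust for 84% response: 128.05 / 0.84 = 152.44.
Round up → n = 153 per group.

n = 153 per group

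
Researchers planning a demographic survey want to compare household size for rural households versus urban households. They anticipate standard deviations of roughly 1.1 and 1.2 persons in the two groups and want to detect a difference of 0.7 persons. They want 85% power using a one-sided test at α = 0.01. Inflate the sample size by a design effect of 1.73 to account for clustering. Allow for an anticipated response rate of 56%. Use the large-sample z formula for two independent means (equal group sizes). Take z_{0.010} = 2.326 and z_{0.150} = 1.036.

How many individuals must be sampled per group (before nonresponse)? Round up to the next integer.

n = (z_α + z_β)² · (σ₁² + σ₂²) / δ²
  = (2.326 + 1.036)² · (1.1² + 1.2² = 2.65) / 0.7²
  = 11.3030 · 2.65 / 0.49
  = 61.13
Design effect: 1.73 × 61.13 = 105.75.
Adjust for 56% response: 105.75 / 0.56 = 188.84.
Round up → n = 189 per group.

n = 189 per group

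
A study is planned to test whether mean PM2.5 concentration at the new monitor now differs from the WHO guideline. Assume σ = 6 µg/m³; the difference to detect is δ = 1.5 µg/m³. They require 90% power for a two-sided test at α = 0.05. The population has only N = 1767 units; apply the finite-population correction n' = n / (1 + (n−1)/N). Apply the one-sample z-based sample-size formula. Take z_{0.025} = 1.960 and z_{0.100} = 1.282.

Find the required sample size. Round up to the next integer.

n = (z_{α/2} + z_β)² · σ² / δ²
  = (1.960 + 1.282)² · 6² / 1.5²
  = 10.5106 · 36 / 2.25
  = 168.17
Finite-population correction (N = 1767): 168.17 / (1 + (168.17 − 1)/1767) = 153.63.
Round up → n = 154.

n = 154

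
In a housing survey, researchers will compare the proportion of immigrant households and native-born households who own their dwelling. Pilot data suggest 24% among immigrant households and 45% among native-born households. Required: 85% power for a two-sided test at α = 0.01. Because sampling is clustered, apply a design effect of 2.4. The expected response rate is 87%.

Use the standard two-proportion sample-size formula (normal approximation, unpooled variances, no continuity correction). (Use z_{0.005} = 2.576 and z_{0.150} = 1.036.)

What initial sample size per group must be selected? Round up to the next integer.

n = 351 per group

n = (z_{α/2} + z_β)² · [p₁(1−p₁) + p₂(1−p₂)] / (p₁ − p₂)²
  = (2.576 + 1.036)² · (0.24·0.76 + 0.45·0.55) / (-0.21)²
  = (3.612)² · (0.1824 + 0.2475) / 0.0441
  = 13.0465 · 0.4299 / 0.0441
  = 127.18
Design effect: 2.4 × 127.18 = 305.24.
Adjust for 87% response: 305.24 / 0.87 = 350.85.
Round up → n = 351 per group.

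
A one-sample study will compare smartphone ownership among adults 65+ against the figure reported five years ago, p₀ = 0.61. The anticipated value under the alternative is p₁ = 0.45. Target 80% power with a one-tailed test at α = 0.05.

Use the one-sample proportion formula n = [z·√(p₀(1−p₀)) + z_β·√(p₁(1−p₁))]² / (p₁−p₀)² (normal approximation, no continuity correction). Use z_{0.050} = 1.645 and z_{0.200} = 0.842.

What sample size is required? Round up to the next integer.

n = 59

n = [z_α·√(p₀q₀) + z_β·√(p₁q₁)]² / (p₁ − p₀)²
  = [1.645·√(0.61·0.39) + 0.842·√(0.45·0.55)]² / (-0.16)²
  = [1.645·0.4877 + 0.842·0.4975]² / 0.0256
  = [1.2212]² / 0.0256
  = 58.26
Round up → n = 59.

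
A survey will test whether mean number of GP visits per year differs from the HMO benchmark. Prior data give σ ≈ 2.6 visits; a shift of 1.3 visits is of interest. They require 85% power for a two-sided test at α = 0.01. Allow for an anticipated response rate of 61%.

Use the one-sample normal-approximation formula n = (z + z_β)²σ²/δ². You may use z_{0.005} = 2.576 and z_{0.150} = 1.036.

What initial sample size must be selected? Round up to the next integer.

n = (z_{α/2} + z_β)² · σ² / δ²
  = (2.576 + 1.036)² · 2.6² / 1.3²
  = 13.0465 · 6.76 / 1.69
  = 52.19
Adjust for 61% response: 52.19 / 0.61 = 85.55.
Round up → n = 86.

n = 86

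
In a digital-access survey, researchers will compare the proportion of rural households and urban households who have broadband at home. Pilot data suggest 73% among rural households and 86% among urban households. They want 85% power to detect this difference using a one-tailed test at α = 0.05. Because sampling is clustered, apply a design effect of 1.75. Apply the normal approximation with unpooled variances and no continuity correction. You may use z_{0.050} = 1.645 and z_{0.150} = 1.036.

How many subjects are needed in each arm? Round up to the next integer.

n = 237 per group

n = (z_α + z_β)² · [p₁(1−p₁) + p₂(1−p₂)] / (p₁ − p₂)²
  = (1.645 + 1.036)² · (0.73·0.27 + 0.86·0.14) / (-0.13)²
  = (2.681)² · (0.1971 + 0.1204) / 0.0169
  = 7.1878 · 0.3175 / 0.0169
  = 135.04
Design effect: 1.75 × 135.04 = 236.31.
Round up → n = 237 per group.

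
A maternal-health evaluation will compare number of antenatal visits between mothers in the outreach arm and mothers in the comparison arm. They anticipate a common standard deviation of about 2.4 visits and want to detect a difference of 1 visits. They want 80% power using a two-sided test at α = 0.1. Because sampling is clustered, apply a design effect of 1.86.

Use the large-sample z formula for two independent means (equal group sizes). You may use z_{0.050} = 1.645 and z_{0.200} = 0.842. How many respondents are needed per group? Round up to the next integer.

n = 133 per group

n = (z_{α/2} + z_β)² · (σ₁² + σ₂²) / δ²
  = (1.645 + 0.842)² · (2·2.4² = 11.52) / 1²
  = 6.1852 · 11.52 / 1
  = 71.25
Design effect: 1.86 × 71.25 = 132.53.
Round up → n = 133 per group.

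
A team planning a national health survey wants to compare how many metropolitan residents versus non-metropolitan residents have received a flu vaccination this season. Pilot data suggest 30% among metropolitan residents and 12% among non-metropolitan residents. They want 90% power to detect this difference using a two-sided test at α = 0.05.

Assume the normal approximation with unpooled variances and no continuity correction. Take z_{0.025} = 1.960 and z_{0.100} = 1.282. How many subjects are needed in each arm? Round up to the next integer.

n = 103 per group

n = (z_{α/2} + z_β)² · [p₁(1−p₁) + p₂(1−p₂)] / (p₁ − p₂)²
  = (1.960 + 1.282)² · (0.30·0.70 + 0.12·0.88) / (0.18)²
  = (3.242)² · (0.2100 + 0.1056) / 0.0324
  = 10.5106 · 0.3156 / 0.0324
  = 102.38
Round up → n = 103 per group.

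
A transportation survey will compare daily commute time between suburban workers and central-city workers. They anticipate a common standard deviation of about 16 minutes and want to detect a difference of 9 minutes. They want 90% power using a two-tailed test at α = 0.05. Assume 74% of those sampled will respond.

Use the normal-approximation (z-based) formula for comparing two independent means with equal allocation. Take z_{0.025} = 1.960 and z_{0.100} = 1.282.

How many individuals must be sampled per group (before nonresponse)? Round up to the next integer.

n = 90 per group

n = (z_{α/2} + z_β)² · (σ₁² + σ₂²) / δ²
  = (1.960 + 1.282)² · (2·16² = 512) / 9²
  = 10.5106 · 512 / 81
  = 66.44
Adjust for 74% response: 66.44 / 0.74 = 89.78.
Round up → n = 90 per group.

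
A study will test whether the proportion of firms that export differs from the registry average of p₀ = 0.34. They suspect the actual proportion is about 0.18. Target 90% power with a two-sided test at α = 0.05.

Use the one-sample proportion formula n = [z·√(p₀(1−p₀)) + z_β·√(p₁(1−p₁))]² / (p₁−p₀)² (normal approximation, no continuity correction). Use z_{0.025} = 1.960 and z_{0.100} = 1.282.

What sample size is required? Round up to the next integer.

n = 79

n = [z_{α/2}·√(p₀q₀) + z_β·√(p₁q₁)]² / (p₁ − p₀)²
  = [1.960·√(0.34·0.66) + 1.282·√(0.18·0.82)]² / (-0.16)²
  = [1.960·0.4737 + 1.282·0.3842]² / 0.0256
  = [1.4210]² / 0.0256
  = 78.88
Round up → n = 79.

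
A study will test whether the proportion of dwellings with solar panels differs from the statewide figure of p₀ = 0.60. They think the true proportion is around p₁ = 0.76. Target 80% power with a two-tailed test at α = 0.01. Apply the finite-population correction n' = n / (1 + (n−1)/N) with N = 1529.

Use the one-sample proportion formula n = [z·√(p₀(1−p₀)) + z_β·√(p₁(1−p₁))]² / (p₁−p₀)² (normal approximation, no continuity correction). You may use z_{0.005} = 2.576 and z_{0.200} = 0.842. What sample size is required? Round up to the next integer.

n = 97

n = [z_{α/2}·√(p₀q₀) + z_β·√(p₁q₁)]² / (p₁ − p₀)²
  = [2.576·√(0.60·0.40) + 0.842·√(0.76·0.24)]² / (0.16)²
  = [2.576·0.4899 + 0.842·0.4271]² / 0.0256
  = [1.6216]² / 0.0256
  = 102.72
Finite-population correction (N = 1529): 102.72 / (1 + (102.72 − 1)/1529) = 96.31.
Round up → n = 97.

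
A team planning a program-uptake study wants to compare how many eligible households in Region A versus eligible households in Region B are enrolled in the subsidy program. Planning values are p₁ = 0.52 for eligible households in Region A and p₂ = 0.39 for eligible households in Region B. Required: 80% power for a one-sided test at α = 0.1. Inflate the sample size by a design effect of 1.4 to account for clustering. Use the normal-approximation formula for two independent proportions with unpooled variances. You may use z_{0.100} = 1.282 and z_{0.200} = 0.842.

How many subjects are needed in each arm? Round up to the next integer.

n = (z_α + z_β)² · [p₁(1−p₁) + p₂(1−p₂)] / (p₁ − p₂)²
  = (1.282 + 0.842)² · (0.52·0.48 + 0.39·0.61) / (0.13)²
  = (2.124)² · (0.2496 + 0.2379) / 0.0169
  = 4.5114 · 0.4875 / 0.0169
  = 130.14
Design effect: 1.4 × 130.14 = 182.19.
Round up → n = 183 per group.

n = 183 per group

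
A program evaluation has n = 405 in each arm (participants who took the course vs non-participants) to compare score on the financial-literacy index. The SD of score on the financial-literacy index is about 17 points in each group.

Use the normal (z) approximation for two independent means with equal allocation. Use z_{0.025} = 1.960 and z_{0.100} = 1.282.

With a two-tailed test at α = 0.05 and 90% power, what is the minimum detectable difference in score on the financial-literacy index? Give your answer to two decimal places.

δ = (z_{α/2} + z_β) · √((σ₁²+σ₂²)/n)
  = (1.960 + 1.282) · √(578/405)
  = 3.242 · √1.4272
  = 3.242 · 1.1946
  = 3.8730

Minimum detectable difference ≈ 3.87 points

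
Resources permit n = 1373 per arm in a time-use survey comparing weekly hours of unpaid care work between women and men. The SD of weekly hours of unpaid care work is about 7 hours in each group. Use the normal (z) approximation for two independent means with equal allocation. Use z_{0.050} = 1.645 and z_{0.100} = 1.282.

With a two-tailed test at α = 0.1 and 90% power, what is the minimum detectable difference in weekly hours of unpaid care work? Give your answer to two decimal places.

Minimum detectable difference ≈ 0.78 hours

δ = (z_{α/2} + z_β) · √((σ₁²+σ₂²)/n)
  = (1.645 + 1.282) · √(98/1373)
  = 2.927 · √0.07138
  = 2.927 · 0.2672
  = 0.7820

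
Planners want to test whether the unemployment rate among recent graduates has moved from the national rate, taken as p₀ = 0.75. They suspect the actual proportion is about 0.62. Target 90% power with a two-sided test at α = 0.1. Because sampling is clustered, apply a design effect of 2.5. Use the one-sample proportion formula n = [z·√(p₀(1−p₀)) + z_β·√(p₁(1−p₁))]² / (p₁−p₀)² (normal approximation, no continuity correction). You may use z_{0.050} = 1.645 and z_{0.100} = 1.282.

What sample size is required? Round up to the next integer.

n = 264

n = [z_{α/2}·√(p₀q₀) + z_β·√(p₁q₁)]² / (p₁ − p₀)²
  = [1.645·√(0.75·0.25) + 1.282·√(0.62·0.38)]² / (-0.13)²
  = [1.645·0.4330 + 1.282·0.4854]² / 0.0169
  = [1.3346]² / 0.0169
  = 105.39
Design effect: 2.5 × 105.39 = 263.47.
Round up → n = 264.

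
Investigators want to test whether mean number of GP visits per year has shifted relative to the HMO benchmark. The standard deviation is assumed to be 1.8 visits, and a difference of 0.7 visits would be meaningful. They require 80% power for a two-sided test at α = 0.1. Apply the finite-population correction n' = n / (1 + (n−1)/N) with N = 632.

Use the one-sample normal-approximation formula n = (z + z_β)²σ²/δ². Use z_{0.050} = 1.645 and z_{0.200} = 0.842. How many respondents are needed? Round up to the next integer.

n = 39

n = (z_{α/2} + z_β)² · σ² / δ²
  = (1.645 + 0.842)² · 1.8² / 0.7²
  = 6.1852 · 3.24 / 0.49
  = 40.90
Finite-population correction (N = 632): 40.90 / (1 + (40.90 − 1)/632) = 38.47.
Round up → n = 39.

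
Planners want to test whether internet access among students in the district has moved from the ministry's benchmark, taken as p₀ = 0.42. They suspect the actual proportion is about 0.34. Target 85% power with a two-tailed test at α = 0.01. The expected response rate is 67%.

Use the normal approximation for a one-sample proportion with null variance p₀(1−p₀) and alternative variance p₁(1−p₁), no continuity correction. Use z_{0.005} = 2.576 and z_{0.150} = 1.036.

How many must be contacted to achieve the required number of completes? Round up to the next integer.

n = 725

n = [z_{α/2}·√(p₀q₀) + z_β·√(p₁q₁)]² / (p₁ − p₀)²
  = [2.576·√(0.42·0.58) + 1.036·√(0.34·0.66)]² / (-0.08)²
  = [2.576·0.4936 + 1.036·0.4737]² / 0.0064
  = [1.7622]² / 0.0064
  = 485.19
Adjust for 67% response: 485.19 / 0.67 = 724.17.
Round up → n = 725.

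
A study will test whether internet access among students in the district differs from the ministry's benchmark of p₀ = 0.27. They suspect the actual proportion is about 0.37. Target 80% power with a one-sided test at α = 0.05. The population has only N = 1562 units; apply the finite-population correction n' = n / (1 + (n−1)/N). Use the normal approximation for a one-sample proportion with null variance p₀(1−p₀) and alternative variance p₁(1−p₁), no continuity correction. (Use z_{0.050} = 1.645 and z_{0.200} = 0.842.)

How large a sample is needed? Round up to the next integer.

n = [z_α·√(p₀q₀) + z_β·√(p₁q₁)]² / (p₁ − p₀)²
  = [1.645·√(0.27·0.73) + 0.842·√(0.37·0.63)]² / (0.10)²
  = [1.645·0.4440 + 0.842·0.4828]² / 0.0100
  = [1.1368]² / 0.0100
  = 129.24
Finite-population correction (N = 1562): 129.24 / (1 + (129.24 − 1)/1562) = 119.43.
Round up → n = 120.

n = 120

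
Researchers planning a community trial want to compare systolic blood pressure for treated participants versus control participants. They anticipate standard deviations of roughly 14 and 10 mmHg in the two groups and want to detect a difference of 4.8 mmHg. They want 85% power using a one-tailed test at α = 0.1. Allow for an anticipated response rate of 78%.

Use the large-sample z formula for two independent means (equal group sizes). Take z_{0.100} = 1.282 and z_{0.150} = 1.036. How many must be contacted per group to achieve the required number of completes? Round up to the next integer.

n = (z_α + z_β)² · (σ₁² + σ₂²) / δ²
  = (1.282 + 1.036)² · (14² + 10² = 296) / 4.8²
  = 5.3731 · 296 / 23.04
  = 69.03
Adjust for 78% response: 69.03 / 0.78 = 88.50.
Round up → n = 89 per group.

n = 89 per group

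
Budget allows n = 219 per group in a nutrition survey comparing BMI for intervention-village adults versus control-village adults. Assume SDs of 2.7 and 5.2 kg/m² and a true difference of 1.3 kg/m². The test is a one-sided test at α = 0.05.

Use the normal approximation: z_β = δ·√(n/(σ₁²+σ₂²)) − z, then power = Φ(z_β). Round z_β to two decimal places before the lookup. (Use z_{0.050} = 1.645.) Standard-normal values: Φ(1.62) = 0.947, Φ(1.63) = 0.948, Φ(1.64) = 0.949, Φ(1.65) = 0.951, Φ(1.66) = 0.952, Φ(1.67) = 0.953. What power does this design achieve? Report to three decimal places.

Power ≈ 0.949

z_β = δ·√(n/(σ₁²+σ₂²)) − z_α
    = 1.3 · √(219/34.33) − 1.645
    = 1.3 · 2.52572 − 1.645
    = 3.2834 − 1.645 = 1.6384 → 1.64
Power = Φ(1.64) = 0.949.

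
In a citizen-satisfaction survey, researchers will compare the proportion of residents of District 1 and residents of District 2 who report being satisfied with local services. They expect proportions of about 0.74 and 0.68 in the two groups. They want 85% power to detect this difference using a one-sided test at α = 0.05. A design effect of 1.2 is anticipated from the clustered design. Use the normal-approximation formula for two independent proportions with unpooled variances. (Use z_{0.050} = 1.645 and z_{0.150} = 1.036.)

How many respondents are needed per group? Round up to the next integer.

n = 983 per group

n = (z_α + z_β)² · [p₁(1−p₁) + p₂(1−p₂)] / (p₁ − p₂)²
  = (1.645 + 1.036)² · (0.74·0.26 + 0.68·0.32) / (0.06)²
  = (2.681)² · (0.1924 + 0.2176) / 0.0036
  = 7.1878 · 0.4100 / 0.0036
  = 818.61
Design effect: 1.2 × 818.61 = 982.33.
Round up → n = 983 per group.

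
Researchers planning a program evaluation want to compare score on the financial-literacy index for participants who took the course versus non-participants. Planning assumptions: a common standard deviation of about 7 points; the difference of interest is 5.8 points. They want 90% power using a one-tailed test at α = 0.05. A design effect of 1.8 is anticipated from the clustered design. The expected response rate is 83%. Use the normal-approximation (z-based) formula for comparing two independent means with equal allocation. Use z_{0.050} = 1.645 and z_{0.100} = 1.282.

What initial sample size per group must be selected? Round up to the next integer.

n = 55 per group

n = (z_α + z_β)² · (σ₁² + σ₂²) / δ²
  = (1.645 + 1.282)² · (2·7² = 98) / 5.8²
  = 8.5673 · 98 / 33.64
  = 24.96
Design effect: 1.8 × 24.96 = 44.92.
Adjust for 83% response: 44.92 / 0.83 = 54.13.
Round up → n = 55 per group.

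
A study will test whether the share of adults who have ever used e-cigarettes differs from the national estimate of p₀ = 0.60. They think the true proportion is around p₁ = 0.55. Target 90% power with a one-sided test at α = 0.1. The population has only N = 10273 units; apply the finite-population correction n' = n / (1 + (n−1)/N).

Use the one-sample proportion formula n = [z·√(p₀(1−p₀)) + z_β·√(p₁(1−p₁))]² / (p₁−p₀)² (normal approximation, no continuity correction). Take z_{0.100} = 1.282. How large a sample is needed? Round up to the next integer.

n = [z_α·√(p₀q₀) + z_β·√(p₁q₁)]² / (p₁ − p₀)²
  = [1.282·√(0.60·0.40) + 1.282·√(0.55·0.45)]² / (-0.05)²
  = [1.282·0.4899 + 1.282·0.4975]² / 0.0025
  = [1.2658]² / 0.0025
  = 640.94
Finite-population correction (N = 10273): 640.94 / (1 + (640.94 − 1)/10273) = 603.35.
Round up → n = 604.

n = 604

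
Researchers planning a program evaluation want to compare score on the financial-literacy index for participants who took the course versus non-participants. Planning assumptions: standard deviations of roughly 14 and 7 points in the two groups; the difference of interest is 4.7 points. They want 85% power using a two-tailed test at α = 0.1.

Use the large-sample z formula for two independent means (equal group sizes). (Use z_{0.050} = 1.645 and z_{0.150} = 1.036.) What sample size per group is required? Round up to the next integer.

n = (z_{α/2} + z_β)² · (σ₁² + σ₂²) / δ²
  = (1.645 + 1.036)² · (14² + 7² = 245) / 4.7²
  = 7.1878 · 245 / 22.09
  = 79.72
Round up → n = 80 per group.

n = 80 per group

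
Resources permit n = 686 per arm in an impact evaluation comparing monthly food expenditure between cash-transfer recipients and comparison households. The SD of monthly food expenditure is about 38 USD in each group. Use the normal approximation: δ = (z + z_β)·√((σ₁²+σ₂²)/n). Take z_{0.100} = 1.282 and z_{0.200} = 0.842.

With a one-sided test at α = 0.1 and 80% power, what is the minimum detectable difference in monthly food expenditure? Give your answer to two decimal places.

δ = (z_α + z_β) · √((σ₁²+σ₂²)/n)
  = (1.282 + 0.842) · √(2888/686)
  = 2.124 · √4.2099
  = 2.124 · 2.0518
  = 4.3580

Minimum detectable difference ≈ 4.36 USD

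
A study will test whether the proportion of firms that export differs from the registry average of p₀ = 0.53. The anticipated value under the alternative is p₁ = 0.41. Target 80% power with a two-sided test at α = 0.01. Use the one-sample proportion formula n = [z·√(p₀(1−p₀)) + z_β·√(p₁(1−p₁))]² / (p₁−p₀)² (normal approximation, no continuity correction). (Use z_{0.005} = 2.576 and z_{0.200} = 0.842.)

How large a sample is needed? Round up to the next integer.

n = [z_{α/2}·√(p₀q₀) + z_β·√(p₁q₁)]² / (p₁ − p₀)²
  = [2.576·√(0.53·0.47) + 0.842·√(0.41·0.59)]² / (-0.12)²
  = [2.576·0.4991 + 0.842·0.4918]² / 0.0144
  = [1.6998]² / 0.0144
  = 200.65
Round up → n = 201.

n = 201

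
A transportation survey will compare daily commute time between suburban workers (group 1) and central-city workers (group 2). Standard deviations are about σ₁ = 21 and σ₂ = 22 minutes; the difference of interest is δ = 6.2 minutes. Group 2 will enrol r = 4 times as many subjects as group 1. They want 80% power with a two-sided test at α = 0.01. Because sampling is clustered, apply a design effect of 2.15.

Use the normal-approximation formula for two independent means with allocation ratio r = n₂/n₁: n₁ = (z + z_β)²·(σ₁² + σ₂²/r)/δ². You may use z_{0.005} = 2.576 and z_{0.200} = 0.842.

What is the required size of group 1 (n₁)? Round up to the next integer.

n₁ = (z_{α/2} + z_β)² · (σ₁² + σ₂²/r) / δ²
   = (2.576 + 0.842)² · (21² + 22²/4) / 6.2²
   = 11.6827 · (441 + 121) / 38.44
   = 11.6827 · 562 / 38.44
   = 170.80
Design effect: 2.15 × 170.80 = 367.23.
Round up → n₁ = 368; n₂ = r·n₁ = 4 × 368 = 1472.

n₁ = 368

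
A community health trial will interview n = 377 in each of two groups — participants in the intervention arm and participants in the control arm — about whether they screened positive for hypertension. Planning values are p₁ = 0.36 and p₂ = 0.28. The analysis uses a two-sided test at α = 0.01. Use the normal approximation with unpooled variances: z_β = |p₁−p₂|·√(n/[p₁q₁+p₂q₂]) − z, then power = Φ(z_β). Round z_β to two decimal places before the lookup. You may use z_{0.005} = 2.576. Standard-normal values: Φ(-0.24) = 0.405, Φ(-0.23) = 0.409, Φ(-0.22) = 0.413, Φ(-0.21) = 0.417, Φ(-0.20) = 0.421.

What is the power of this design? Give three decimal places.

Power ≈ 0.417

z_β = |p₁−p₂|·√(n/[p₁q₁+p₂q₂]) − z_{α/2}
    = 0.08 · √(377/0.4320) − 2.576
    = 0.08 · 29.5412 − 2.576
    = 2.3633 − 2.576 = -0.2127 → -0.21
Power = Φ(-0.21) = 0.417.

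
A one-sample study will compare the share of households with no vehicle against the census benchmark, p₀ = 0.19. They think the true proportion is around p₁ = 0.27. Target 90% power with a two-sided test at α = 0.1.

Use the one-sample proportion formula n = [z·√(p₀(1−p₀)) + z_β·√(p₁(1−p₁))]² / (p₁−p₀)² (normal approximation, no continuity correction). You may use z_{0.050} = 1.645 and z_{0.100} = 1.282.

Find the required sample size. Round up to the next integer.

n = [z_{α/2}·√(p₀q₀) + z_β·√(p₁q₁)]² / (p₁ − p₀)²
  = [1.645·√(0.19·0.81) + 1.282·√(0.27·0.73)]² / (0.08)²
  = [1.645·0.3923 + 1.282·0.4440]² / 0.0064
  = [1.2145]² / 0.0064
  = 230.47
Round up → n = 231.

n = 231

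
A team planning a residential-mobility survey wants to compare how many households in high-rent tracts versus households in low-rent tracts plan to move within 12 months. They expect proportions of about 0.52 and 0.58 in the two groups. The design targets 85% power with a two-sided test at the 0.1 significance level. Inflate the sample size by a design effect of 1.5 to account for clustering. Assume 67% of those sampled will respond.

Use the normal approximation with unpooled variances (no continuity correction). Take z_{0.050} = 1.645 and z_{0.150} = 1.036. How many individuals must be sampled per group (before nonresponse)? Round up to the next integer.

n = 2205 per group

n = (z_{α/2} + z_β)² · [p₁(1−p₁) + p₂(1−p₂)] / (p₁ − p₂)²
  = (1.645 + 1.036)² · (0.52·0.48 + 0.58·0.42) / (-0.06)²
  = (2.681)² · (0.2496 + 0.2436) / 0.0036
  = 7.1878 · 0.4932 / 0.0036
  = 984.72
Design effect: 1.5 × 984.72 = 1477.08.
Adjust for 67% response: 1477.08 / 0.67 = 2204.60.
Round up → n = 2205 per group.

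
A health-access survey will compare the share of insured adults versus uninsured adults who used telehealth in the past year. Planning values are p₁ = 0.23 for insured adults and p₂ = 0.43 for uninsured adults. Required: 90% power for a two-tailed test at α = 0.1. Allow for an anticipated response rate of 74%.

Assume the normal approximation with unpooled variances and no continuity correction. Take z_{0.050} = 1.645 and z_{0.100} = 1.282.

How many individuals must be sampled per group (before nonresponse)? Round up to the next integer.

n = 123 per group

n = (z_{α/2} + z_β)² · [p₁(1−p₁) + p₂(1−p₂)] / (p₁ − p₂)²
  = (1.645 + 1.282)² · (0.23·0.77 + 0.43·0.57) / (-0.20)²
  = (2.927)² · (0.1771 + 0.2451) / 0.0400
  = 8.5673 · 0.4222 / 0.0400
  = 90.43
Adjust for 74% response: 90.43 / 0.74 = 122.20.
Round up → n = 123 per group.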